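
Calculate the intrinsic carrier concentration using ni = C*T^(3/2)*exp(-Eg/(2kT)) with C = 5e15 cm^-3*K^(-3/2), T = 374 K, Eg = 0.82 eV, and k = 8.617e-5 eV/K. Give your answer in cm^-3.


Step 1: Compute kT = 8.617e-5 * 374 = 0.03222758 eV
Step 2: Exponent = -Eg/(2kT) = -0.82/(2*0.03222758) = -12.72202
Step 3: T^(3/2) = 374^1.5 = 7232.82
Step 4: ni = 5e15 * 7232.82 * exp(-12.72202) = 1.08e+14 cm^-3

1.08e+14


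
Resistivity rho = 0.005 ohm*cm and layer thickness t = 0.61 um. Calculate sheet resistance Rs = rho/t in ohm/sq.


Step 1: Convert thickness to cm: t = 0.61 um = 6.1000e-05 cm
Step 2: Rs = rho / t = 0.005 / 6.1000e-05
Step 3: Rs = 82.0 ohm/sq

82.0


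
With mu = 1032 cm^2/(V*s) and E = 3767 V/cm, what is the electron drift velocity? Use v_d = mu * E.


Step 1: v_d = mu * E
Step 2: v_d = 1032 * 3767 = 3887544
Step 3: v_d = 3.89e+06 cm/s

3.89e+06


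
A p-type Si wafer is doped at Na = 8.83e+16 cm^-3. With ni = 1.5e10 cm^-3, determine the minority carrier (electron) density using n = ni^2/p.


Step 1: Majority hole concentration p ≈ Na = 8.83e+16 cm^-3
Step 2: n = ni^2 / Na = (1.5e10)^2 / 8.83e+16
Step 3: n = 2.55e+03 cm^-3

2.55e+03


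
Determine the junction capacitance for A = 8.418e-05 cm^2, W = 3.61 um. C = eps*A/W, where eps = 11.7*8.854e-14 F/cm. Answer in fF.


Step 1: eps_Si = 11.7 * 8.854e-14 = 1.035918e-12 F/cm
Step 2: W in cm = 3.61 * 1e-4 = 3.61e-04 cm
Step 3: C = 1.035918e-12 * 8.418e-05 / 3.61e-04 = 2.415612e-13 F
Step 4: C = 241.56 fF

241.56


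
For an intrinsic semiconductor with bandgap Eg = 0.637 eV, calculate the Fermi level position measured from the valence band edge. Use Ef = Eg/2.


Step 1: For an intrinsic semiconductor, the Fermi level sits at midgap.
Step 2: Ef = Eg / 2 = 0.637 / 2 = 0.3185 eV

0.3185


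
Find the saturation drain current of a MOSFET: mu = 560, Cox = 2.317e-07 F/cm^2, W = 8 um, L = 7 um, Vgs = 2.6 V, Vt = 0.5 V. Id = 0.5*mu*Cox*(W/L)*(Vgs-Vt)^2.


Step 1: Overdrive voltage Vov = Vgs - Vt = 2.6 - 0.5 = 2.1 V
Step 2: W/L = 8/7 = 1.14286
Step 3: Id = 0.5 * 560 * 2.317e-07 * 1.14286 * 2.1^2
Step 4: Id = 3.27e-04 A

3.27e-04


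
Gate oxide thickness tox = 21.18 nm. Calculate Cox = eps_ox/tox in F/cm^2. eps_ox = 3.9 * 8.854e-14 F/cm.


Step 1: eps_ox = 3.9 * 8.854e-14 = 3.45306e-13 F/cm
Step 2: tox in cm = 21.18 nm * 1e-7 = 2.1180e-06 cm
Step 3: Cox = 3.45306e-13 / 2.1180e-06 = 1.63e-07 F/cm^2

1.63e-07


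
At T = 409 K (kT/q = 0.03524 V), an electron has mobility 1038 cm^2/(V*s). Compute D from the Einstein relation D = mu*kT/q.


Step 1: D = mu * (kT/q)
Step 2: D = 1038 * 0.03524
Step 3: D = 36.58 cm^2/s

36.58


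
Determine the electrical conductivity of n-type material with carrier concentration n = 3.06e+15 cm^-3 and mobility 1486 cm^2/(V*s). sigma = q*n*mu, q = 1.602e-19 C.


Step 1: sigma = q * n * mu
Step 2: sigma = 1.602e-19 * 3.06e+15 * 1486
Step 3: sigma = 7.285e-01 S/cm

7.285e-01


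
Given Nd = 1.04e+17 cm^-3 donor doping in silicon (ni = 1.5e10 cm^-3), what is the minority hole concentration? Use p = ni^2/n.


Step 1: Since Nd >> ni, n ≈ Nd = 1.04e+17 cm^-3
Step 2: p = ni^2 / n = (1.5e10)^2 / 1.04e+17
Step 3: p = 2.25e20 / 1.04e+17 = 2.16e+03 cm^-3

2.16e+03


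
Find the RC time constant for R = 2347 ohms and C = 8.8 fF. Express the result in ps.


Step 1: tau = R * C
Step 2: tau = 2347 * 8.8 fF = 2347 * 8.8e-15 F
Step 3: tau = 2.06536e-11 s = 20.6536 ps

20.6536


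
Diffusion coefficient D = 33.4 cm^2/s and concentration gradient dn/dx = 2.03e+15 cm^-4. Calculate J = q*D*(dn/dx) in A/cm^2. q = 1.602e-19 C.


Step 1: J = q * D * (dn/dx)
Step 2: J = 1.602e-19 * 33.4 * 2.03e+15
Step 3: J = 1.09e-02 A/cm^2

1.09e-02


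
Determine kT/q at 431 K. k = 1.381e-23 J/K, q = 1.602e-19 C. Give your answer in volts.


Step 1: kT = 1.381e-23 * 431 = 5.95211e-21 J
Step 2: Vt = kT/q = 5.95211e-21 / 1.602e-19
Step 3: Vt = 0.03715 V

0.03715


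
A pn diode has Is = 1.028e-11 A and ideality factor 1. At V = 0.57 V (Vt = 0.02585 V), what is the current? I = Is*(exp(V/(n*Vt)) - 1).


Step 1: V/(n*Vt) = 0.57/(1*0.02585) = 22.0503
Step 2: exp(22.0503) = 3.7698e+09
Step 3: I = 1.028e-11 * (3.7698e+09 - 1) = 3.88e-02 A

3.88e-02


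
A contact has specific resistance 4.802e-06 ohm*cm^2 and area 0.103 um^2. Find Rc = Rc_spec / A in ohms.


Step 1: Convert area to cm^2: 0.103 um^2 = 1.0300e-09 cm^2
Step 2: Rc = Rc_spec / A = 4.802e-06 / 1.0300e-09
Step 3: Rc = 4.66e+03 ohms

4.66e+03


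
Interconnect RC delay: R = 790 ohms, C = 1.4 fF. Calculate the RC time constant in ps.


Step 1: tau = R * C
Step 2: tau = 790 * 1.4 fF = 790 * 1.4e-15 F
Step 3: tau = 1.106e-12 s = 1.106 ps

1.106


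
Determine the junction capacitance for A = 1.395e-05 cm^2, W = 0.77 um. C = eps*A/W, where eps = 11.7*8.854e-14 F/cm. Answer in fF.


Step 1: eps_Si = 11.7 * 8.854e-14 = 1.035918e-12 F/cm
Step 2: W in cm = 0.77 * 1e-4 = 7.70e-05 cm
Step 3: C = 1.035918e-12 * 1.395e-05 / 7.70e-05 = 1.876761e-13 F
Step 4: C = 187.68 fF

187.68


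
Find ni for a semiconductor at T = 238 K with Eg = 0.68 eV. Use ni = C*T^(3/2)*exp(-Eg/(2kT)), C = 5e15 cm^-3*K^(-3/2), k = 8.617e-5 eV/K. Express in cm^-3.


Step 1: Compute kT = 8.617e-5 * 238 = 0.02050846 eV
Step 2: Exponent = -Eg/(2kT) = -0.68/(2*0.02050846) = -16.57852
Step 3: T^(3/2) = 238^1.5 = 3671.69
Step 4: ni = 5e15 * 3671.69 * exp(-16.57852) = 1.16e+12 cm^-3

1.16e+12


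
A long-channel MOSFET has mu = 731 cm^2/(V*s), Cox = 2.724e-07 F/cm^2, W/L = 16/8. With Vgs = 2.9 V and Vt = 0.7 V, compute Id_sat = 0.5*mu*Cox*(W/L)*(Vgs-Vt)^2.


Step 1: Overdrive voltage Vov = Vgs - Vt = 2.9 - 0.7 = 2.2 V
Step 2: W/L = 16/8 = 2
Step 3: Id = 0.5 * 731 * 2.724e-07 * 2 * 2.2^2
Step 4: Id = 9.64e-04 A

9.64e-04


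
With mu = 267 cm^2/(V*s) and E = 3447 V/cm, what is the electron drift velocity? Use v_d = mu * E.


Step 1: v_d = mu * E
Step 2: v_d = 267 * 3447 = 920349
Step 3: v_d = 9.20e+05 cm/s

9.20e+05


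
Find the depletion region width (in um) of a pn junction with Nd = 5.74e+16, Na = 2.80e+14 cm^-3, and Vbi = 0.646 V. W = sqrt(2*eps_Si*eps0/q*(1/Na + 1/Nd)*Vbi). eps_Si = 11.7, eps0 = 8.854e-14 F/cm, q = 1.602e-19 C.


Step 1: 1/Na + 1/Nd = 1/2.80e+14 + 1/5.74e+16 = 3.58885e-15
Step 2: 2*eps*eps0/q = 2*11.7*8.854e-14/1.602e-19 = 1.293281e+07
Step 3: W^2 = 1.293281e+07 * 3.58885e-15 * 0.646 = 2.99834e-08
Step 4: W = sqrt(2.99834e-08) = 1.732e-04 cm = 1.732 um

1.732


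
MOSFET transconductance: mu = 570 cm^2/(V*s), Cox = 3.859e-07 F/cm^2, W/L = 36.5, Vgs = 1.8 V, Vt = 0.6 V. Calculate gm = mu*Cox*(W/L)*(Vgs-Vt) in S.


Step 1: Vov = Vgs - Vt = 1.8 - 0.6 = 1.2 V
Step 2: gm = mu * Cox * (W/L) * Vov
Step 3: gm = 570 * 3.859e-07 * 36.5 * 1.2 = 9.63e-03 S

9.63e-03


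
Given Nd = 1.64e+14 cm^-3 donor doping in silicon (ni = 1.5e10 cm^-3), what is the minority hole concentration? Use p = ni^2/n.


Step 1: Since Nd >> ni, n ≈ Nd = 1.64e+14 cm^-3
Step 2: p = ni^2 / n = (1.5e10)^2 / 1.64e+14
Step 3: p = 2.25e20 / 1.64e+14 = 1.37e+06 cm^-3

1.37e+06


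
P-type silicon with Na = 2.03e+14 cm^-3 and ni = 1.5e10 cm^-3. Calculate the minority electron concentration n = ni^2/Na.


Step 1: Majority hole concentration p ≈ Na = 2.03e+14 cm^-3
Step 2: n = ni^2 / Na = (1.5e10)^2 / 2.03e+14
Step 3: n = 1.11e+06 cm^-3

1.11e+06


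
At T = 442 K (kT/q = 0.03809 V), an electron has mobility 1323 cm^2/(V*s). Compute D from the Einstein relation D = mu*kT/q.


Step 1: D = mu * (kT/q)
Step 2: D = 1323 * 0.03809
Step 3: D = 50.39 cm^2/s

50.39


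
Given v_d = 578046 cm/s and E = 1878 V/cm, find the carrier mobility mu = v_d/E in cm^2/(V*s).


Step 1: mu = v_d / E
Step 2: mu = 578046 / 1878
Step 3: mu = 307.8 cm^2/(V*s)

307.8


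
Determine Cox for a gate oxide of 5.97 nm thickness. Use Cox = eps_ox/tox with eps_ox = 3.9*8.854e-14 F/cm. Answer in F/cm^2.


Step 1: eps_ox = 3.9 * 8.854e-14 = 3.45306e-13 F/cm
Step 2: tox in cm = 5.97 nm * 1e-7 = 5.9700e-07 cm
Step 3: Cox = 3.45306e-13 / 5.9700e-07 = 5.78e-07 F/cm^2

5.78e-07


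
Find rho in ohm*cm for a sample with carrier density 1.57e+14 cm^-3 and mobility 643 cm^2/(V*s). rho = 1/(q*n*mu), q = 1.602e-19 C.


Step 1: sigma = q * n * mu = 1.602e-19 * 1.57e+14 * 643 = 1.61724e-02 S/cm
Step 2: rho = 1 / sigma = 1 / 1.61724e-02 = 61.83 ohm*cm

61.83


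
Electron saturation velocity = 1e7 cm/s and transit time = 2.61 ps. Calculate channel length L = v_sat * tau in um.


Step 1: tau in seconds = 2.61 ps * 1e-12 = 2.6100e-12 s
Step 2: L = v_sat * tau = 1e7 * 2.6100e-12 = 2.6100e-05 cm
Step 3: L in um = 2.6100e-05 * 1e4 = 0.261 um

0.261


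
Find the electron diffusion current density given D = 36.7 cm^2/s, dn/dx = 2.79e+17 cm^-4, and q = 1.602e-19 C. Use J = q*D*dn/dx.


Step 1: J = q * D * (dn/dx)
Step 2: J = 1.602e-19 * 36.7 * 2.79e+17
Step 3: J = 1.64e+00 A/cm^2

1.64e+00


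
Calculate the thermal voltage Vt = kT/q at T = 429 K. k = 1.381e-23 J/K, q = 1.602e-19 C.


Step 1: kT = 1.381e-23 * 429 = 5.92449e-21 J
Step 2: Vt = kT/q = 5.92449e-21 / 1.602e-19
Step 3: Vt = 0.03698 V

0.03698


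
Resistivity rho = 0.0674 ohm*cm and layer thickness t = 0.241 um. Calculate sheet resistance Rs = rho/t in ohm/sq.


Step 1: Convert thickness to cm: t = 0.241 um = 2.4100e-05 cm
Step 2: Rs = rho / t = 0.0674 / 2.4100e-05
Step 3: Rs = 2796.7 ohm/sq

2796.7


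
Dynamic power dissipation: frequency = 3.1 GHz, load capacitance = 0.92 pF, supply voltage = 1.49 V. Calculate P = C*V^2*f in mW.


Step 1: V^2 = 1.49^2 = 2.2201 V^2
Step 2: P = C*V^2*f = 0.92e-12 F * 2.2201 * 3.1e9 Hz
Step 3: P = 6.3317252e-03 W
Step 4: P = 6.332 mW

6.332


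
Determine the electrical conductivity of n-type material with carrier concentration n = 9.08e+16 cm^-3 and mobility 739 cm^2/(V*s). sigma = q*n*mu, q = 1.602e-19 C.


Step 1: sigma = q * n * mu
Step 2: sigma = 1.602e-19 * 9.08e+16 * 739
Step 3: sigma = 1.075e+01 S/cm

1.075e+01


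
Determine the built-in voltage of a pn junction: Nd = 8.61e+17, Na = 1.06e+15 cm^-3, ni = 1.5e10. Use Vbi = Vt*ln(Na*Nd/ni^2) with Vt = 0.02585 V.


Step 1: Compute Na*Nd/ni^2 = 1.06e+15 * 8.61e+17 / (1.5e10)^2 = 4.0563e+12
Step 2: ln(4.0563e+12) = 29.0313
Step 3: Vbi = 0.02585 * 29.0313 = 0.75 V

0.75


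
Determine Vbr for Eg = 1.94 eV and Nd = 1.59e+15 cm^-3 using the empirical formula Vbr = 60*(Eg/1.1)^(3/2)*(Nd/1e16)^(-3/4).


Step 1: Eg/1.1 = 1.94/1.1 = 1.763636
Step 2: (Eg/1.1)^1.5 = 1.763636^1.5 = 2.342143
Step 3: (Nd/1e16)^(-0.75) = (0.159)^(-0.75) = 3.971478
Step 4: Vbr = 60 * 2.342143 * 3.971478 = 558.1 V

558.1


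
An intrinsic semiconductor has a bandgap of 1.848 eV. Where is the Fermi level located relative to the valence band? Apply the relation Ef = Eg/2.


Step 1: For an intrinsic semiconductor, the Fermi level sits at midgap.
Step 2: Ef = Eg / 2 = 1.848 / 2 = 0.924 eV

0.924


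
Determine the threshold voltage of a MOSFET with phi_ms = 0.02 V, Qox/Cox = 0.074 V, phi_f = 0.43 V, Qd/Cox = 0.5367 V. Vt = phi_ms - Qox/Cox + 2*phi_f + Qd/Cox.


Step 1: Vt = phi_ms - Qox/Cox + 2*phi_f + Qd/Cox
Step 2: Vt = 0.02 - 0.074 + 2*0.43 + 0.5367
Step 3: Vt = 0.02 - 0.074 + 0.86 + 0.5367
Step 4: Vt = 1.3427 V

1.3427


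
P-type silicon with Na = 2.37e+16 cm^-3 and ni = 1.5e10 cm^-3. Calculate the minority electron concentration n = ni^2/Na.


Step 1: Majority hole concentration p ≈ Na = 2.37e+16 cm^-3
Step 2: n = ni^2 / Na = (1.5e10)^2 / 2.37e+16
Step 3: n = 9.49e+03 cm^-3

9.49e+03


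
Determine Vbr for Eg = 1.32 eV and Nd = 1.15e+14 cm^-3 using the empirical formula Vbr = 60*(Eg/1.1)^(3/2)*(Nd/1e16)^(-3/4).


Step 1: Eg/1.1 = 1.32/1.1 = 1.200000
Step 2: (Eg/1.1)^1.5 = 1.200000^1.5 = 1.314534
Step 3: (Nd/1e16)^(-0.75) = (0.0115)^(-0.75) = 28.475845
Step 4: Vbr = 60 * 1.314534 * 28.475845 = 2245.9 V

2245.9


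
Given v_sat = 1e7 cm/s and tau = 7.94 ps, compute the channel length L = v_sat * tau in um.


Step 1: tau in seconds = 7.94 ps * 1e-12 = 7.9400e-12 s
Step 2: L = v_sat * tau = 1e7 * 7.9400e-12 = 7.9400e-05 cm
Step 3: L in um = 7.9400e-05 * 1e4 = 0.794 um

0.794


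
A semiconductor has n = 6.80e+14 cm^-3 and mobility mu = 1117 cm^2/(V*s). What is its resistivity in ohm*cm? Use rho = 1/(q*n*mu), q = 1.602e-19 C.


Step 1: sigma = q * n * mu = 1.602e-19 * 6.80e+14 * 1117 = 1.21682e-01 S/cm
Step 2: rho = 1 / sigma = 1 / 1.21682e-01 = 8.218 ohm*cm

8.218


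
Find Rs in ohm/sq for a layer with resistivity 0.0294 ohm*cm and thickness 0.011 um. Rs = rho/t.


Step 1: Convert thickness to cm: t = 0.011 um = 1.1000e-06 cm
Step 2: Rs = rho / t = 0.0294 / 1.1000e-06
Step 3: Rs = 26727.3 ohm/sq

26727.3


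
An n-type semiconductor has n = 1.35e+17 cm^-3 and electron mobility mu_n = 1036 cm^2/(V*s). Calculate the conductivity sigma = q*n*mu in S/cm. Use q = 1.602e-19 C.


Step 1: sigma = q * n * mu
Step 2: sigma = 1.602e-19 * 1.35e+17 * 1036
Step 3: sigma = 2.241e+01 S/cm

2.241e+01


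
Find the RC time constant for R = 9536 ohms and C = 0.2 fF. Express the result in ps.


Step 1: tau = R * C
Step 2: tau = 9536 * 0.2 fF = 9536 * 2.0e-16 F
Step 3: tau = 1.9072e-12 s = 1.9072 ps

1.9072


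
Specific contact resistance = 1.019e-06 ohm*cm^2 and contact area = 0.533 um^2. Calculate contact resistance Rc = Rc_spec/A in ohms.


Step 1: Convert area to cm^2: 0.533 um^2 = 5.3300e-09 cm^2
Step 2: Rc = Rc_spec / A = 1.019e-06 / 5.3300e-09
Step 3: Rc = 1.91e+02 ohms

1.91e+02


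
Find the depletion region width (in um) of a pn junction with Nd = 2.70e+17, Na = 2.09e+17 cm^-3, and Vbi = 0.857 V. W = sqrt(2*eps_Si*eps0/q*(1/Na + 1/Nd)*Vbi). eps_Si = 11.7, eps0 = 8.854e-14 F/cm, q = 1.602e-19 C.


Step 1: 1/Na + 1/Nd = 1/2.09e+17 + 1/2.70e+17 = 8.48839e-18
Step 2: 2*eps*eps0/q = 2*11.7*8.854e-14/1.602e-19 = 1.293281e+07
Step 3: W^2 = 1.293281e+07 * 8.48839e-18 * 0.857 = 9.40804e-11
Step 4: W = sqrt(9.40804e-11) = 9.700e-06 cm = 0.097 um

0.097


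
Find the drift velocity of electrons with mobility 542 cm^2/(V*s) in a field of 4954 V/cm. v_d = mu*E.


Step 1: v_d = mu * E
Step 2: v_d = 542 * 4954 = 2685068
Step 3: v_d = 2.69e+06 cm/s

2.69e+06


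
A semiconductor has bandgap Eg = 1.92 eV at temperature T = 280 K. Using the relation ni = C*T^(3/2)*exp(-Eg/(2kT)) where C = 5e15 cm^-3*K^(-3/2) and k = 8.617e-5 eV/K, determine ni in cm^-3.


Step 1: Compute kT = 8.617e-5 * 280 = 0.0241276 eV
Step 2: Exponent = -Eg/(2kT) = -1.92/(2*0.0241276) = -39.78846
Step 3: T^(3/2) = 280^1.5 = 4685.30
Step 4: ni = 5e15 * 4685.30 * exp(-39.78846) = 1.23e+02 cm^-3

1.23e+02


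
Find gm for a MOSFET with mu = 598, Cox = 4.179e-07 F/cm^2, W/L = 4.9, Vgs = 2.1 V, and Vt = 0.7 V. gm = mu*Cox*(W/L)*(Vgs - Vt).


Step 1: Vov = Vgs - Vt = 2.1 - 0.7 = 1.4 V
Step 2: gm = mu * Cox * (W/L) * Vov
Step 3: gm = 598 * 4.179e-07 * 4.9 * 1.4 = 1.71e-03 S

1.71e-03


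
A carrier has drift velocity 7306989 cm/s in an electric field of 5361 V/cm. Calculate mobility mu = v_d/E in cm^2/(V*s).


Step 1: mu = v_d / E
Step 2: mu = 7306989 / 5361
Step 3: mu = 1362.99 cm^2/(V*s)

1362.99


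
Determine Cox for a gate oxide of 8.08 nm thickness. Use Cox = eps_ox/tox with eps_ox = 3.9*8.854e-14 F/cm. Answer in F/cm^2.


Step 1: eps_ox = 3.9 * 8.854e-14 = 3.45306e-13 F/cm
Step 2: tox in cm = 8.08 nm * 1e-7 = 8.0800e-07 cm
Step 3: Cox = 3.45306e-13 / 8.0800e-07 = 4.27e-07 F/cm^2

4.27e-07


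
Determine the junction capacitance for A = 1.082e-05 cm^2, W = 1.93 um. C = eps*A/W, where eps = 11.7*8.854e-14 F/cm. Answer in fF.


Step 1: eps_Si = 11.7 * 8.854e-14 = 1.035918e-12 F/cm
Step 2: W in cm = 1.93 * 1e-4 = 1.93e-04 cm
Step 3: C = 1.035918e-12 * 1.082e-05 / 1.93e-04 = 5.807582e-14 F
Step 4: C = 58.08 fF

58.08


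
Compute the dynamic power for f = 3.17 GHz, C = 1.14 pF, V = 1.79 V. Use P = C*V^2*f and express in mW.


Step 1: V^2 = 1.79^2 = 3.2041 V^2
Step 2: P = C*V^2*f = 1.14e-12 F * 3.2041 * 3.17e9 Hz
Step 3: P = 1.157897658e-02 W
Step 4: P = 11.579 mW

11.579


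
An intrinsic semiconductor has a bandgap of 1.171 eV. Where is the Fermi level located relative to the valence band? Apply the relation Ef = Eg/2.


Step 1: For an intrinsic semiconductor, the Fermi level sits at midgap.
Step 2: Ef = Eg / 2 = 1.171 / 2 = 0.5855 eV

0.5855


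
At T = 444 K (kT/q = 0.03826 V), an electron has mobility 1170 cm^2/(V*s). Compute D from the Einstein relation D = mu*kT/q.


Step 1: D = mu * (kT/q)
Step 2: D = 1170 * 0.03826
Step 3: D = 44.76 cm^2/s

44.76


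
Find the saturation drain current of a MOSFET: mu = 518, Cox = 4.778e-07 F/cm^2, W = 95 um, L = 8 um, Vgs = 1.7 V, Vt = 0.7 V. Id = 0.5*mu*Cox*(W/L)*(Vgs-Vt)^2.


Step 1: Overdrive voltage Vov = Vgs - Vt = 1.7 - 0.7 = 1.0 V
Step 2: W/L = 95/8 = 11.875
Step 3: Id = 0.5 * 518 * 4.778e-07 * 11.875 * 1.0^2
Step 4: Id = 1.47e-03 A

1.47e-03


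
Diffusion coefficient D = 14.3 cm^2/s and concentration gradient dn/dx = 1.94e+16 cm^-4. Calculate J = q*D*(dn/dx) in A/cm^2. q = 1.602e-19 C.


Step 1: J = q * D * (dn/dx)
Step 2: J = 1.602e-19 * 14.3 * 1.94e+16
Step 3: J = 4.44e-02 A/cm^2

4.44e-02


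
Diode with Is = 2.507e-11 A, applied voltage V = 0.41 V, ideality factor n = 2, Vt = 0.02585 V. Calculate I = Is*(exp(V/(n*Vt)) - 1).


Step 1: V/(n*Vt) = 0.41/(2*0.02585) = 7.9304
Step 2: exp(7.9304) = 2.7805e+03
Step 3: I = 2.507e-11 * (2.7805e+03 - 1) = 6.97e-08 A

6.97e-08


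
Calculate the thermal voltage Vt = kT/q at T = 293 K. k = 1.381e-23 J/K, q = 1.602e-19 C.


Step 1: kT = 1.381e-23 * 293 = 4.04633e-21 J
Step 2: Vt = kT/q = 4.04633e-21 / 1.602e-19
Step 3: Vt = 0.02526 V

0.02526


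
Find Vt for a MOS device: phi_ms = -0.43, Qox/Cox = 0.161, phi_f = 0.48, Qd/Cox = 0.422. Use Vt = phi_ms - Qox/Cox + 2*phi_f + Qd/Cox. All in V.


Step 1: Vt = phi_ms - Qox/Cox + 2*phi_f + Qd/Cox
Step 2: Vt = -0.43 - 0.161 + 2*0.48 + 0.422
Step 3: Vt = -0.43 - 0.161 + 0.96 + 0.422
Step 4: Vt = 0.791 V

0.791


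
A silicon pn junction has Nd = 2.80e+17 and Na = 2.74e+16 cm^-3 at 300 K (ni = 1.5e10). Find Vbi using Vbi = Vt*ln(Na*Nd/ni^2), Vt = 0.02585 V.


Step 1: Compute Na*Nd/ni^2 = 2.74e+16 * 2.80e+17 / (1.5e10)^2 = 3.4098e+13
Step 2: ln(3.4098e+13) = 31.1603
Step 3: Vbi = 0.02585 * 31.1603 = 0.805 V

0.805


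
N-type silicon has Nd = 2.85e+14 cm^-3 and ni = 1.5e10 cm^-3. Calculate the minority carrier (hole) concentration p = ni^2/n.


Step 1: Since Nd >> ni, n ≈ Nd = 2.85e+14 cm^-3
Step 2: p = ni^2 / n = (1.5e10)^2 / 2.85e+14
Step 3: p = 2.25e20 / 2.85e+14 = 7.89e+05 cm^-3

7.89e+05


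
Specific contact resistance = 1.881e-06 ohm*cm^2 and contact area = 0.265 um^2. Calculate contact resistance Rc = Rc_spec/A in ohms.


Step 1: Convert area to cm^2: 0.265 um^2 = 2.6500e-09 cm^2
Step 2: Rc = Rc_spec / A = 1.881e-06 / 2.6500e-09
Step 3: Rc = 7.10e+02 ohms

7.10e+02


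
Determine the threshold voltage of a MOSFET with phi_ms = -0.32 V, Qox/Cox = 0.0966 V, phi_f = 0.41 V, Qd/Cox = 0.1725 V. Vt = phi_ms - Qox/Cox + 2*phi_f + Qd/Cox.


Step 1: Vt = phi_ms - Qox/Cox + 2*phi_f + Qd/Cox
Step 2: Vt = -0.32 - 0.0966 + 2*0.41 + 0.1725
Step 3: Vt = -0.32 - 0.0966 + 0.82 + 0.1725
Step 4: Vt = 0.5759 V

0.5759


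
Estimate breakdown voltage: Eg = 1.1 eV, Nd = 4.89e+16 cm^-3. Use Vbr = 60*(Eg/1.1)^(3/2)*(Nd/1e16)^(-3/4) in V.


Step 1: Eg/1.1 = 1.1/1.1 = 1.000000
Step 2: (Eg/1.1)^1.5 = 1.000000^1.5 = 1.000000
Step 3: (Nd/1e16)^(-0.75) = (4.89)^(-0.75) = 0.304101
Step 4: Vbr = 60 * 1.000000 * 0.304101 = 18.2 V

18.2


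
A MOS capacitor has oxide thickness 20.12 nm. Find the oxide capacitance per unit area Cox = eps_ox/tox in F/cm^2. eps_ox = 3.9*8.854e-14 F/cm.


Step 1: eps_ox = 3.9 * 8.854e-14 = 3.45306e-13 F/cm
Step 2: tox in cm = 20.12 nm * 1e-7 = 2.0120e-06 cm
Step 3: Cox = 3.45306e-13 / 2.0120e-06 = 1.72e-07 F/cm^2

1.72e-07


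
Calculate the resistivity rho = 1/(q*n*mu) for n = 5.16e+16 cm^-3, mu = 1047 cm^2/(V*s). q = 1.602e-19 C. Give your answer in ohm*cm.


Step 1: sigma = q * n * mu = 1.602e-19 * 5.16e+16 * 1047 = 8.65484e+00 S/cm
Step 2: rho = 1 / sigma = 1 / 8.65484e+00 = 0.1155 ohm*cm

0.1155


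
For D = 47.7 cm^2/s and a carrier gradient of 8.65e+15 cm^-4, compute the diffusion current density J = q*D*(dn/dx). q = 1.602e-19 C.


Step 1: J = q * D * (dn/dx)
Step 2: J = 1.602e-19 * 47.7 * 8.65e+15
Step 3: J = 6.61e-02 A/cm^2

6.61e-02


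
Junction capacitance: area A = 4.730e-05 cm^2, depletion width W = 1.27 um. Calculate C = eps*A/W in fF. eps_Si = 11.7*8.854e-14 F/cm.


Step 1: eps_Si = 11.7 * 8.854e-14 = 1.035918e-12 F/cm
Step 2: W in cm = 1.27 * 1e-4 = 1.27e-04 cm
Step 3: C = 1.035918e-12 * 4.730e-05 / 1.27e-04 = 3.858183e-13 F
Step 4: C = 385.82 fF

385.82


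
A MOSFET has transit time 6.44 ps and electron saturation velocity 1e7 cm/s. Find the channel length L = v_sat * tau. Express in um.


Step 1: tau in seconds = 6.44 ps * 1e-12 = 6.4400e-12 s
Step 2: L = v_sat * tau = 1e7 * 6.4400e-12 = 6.4400e-05 cm
Step 3: L in um = 6.4400e-05 * 1e4 = 0.644 um

0.644


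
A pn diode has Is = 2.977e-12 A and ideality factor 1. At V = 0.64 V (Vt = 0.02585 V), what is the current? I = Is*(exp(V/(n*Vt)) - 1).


Step 1: V/(n*Vt) = 0.64/(1*0.02585) = 24.7582
Step 2: exp(24.7582) = 5.6539e+10
Step 3: I = 2.977e-12 * (5.6539e+10 - 1) = 1.68e-01 A

1.68e-01


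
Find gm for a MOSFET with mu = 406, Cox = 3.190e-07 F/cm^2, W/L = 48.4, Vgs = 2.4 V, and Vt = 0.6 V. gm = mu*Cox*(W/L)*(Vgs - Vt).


Step 1: Vov = Vgs - Vt = 2.4 - 0.6 = 1.8 V
Step 2: gm = mu * Cox * (W/L) * Vov
Step 3: gm = 406 * 3.190e-07 * 48.4 * 1.8 = 1.13e-02 S

1.13e-02


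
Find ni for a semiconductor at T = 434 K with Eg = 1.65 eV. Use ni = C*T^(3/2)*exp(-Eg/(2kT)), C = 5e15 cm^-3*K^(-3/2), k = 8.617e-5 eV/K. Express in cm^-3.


Step 1: Compute kT = 8.617e-5 * 434 = 0.03739778 eV
Step 2: Exponent = -Eg/(2kT) = -1.65/(2*0.03739778) = -22.06013
Step 3: T^(3/2) = 434^1.5 = 9041.38
Step 4: ni = 5e15 * 9041.38 * exp(-22.06013) = 1.19e+10 cm^-3

1.19e+10


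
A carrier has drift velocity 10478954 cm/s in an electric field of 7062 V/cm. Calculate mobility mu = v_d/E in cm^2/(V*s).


Step 1: mu = v_d / E
Step 2: mu = 10478954 / 7062
Step 3: mu = 1483.85 cm^2/(V*s)

1483.85


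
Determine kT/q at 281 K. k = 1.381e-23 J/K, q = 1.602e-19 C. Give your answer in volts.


Step 1: kT = 1.381e-23 * 281 = 3.88061e-21 J
Step 2: Vt = kT/q = 3.88061e-21 / 1.602e-19
Step 3: Vt = 0.02422 V

0.02422


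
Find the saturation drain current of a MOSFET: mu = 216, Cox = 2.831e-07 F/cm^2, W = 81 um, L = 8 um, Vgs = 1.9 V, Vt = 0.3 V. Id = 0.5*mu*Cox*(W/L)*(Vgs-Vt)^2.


Step 1: Overdrive voltage Vov = Vgs - Vt = 1.9 - 0.3 = 1.6 V
Step 2: W/L = 81/8 = 10.125
Step 3: Id = 0.5 * 216 * 2.831e-07 * 10.125 * 1.6^2
Step 4: Id = 7.92e-04 A

7.92e-04


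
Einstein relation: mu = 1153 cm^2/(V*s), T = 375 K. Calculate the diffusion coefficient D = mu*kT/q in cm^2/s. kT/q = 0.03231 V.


Step 1: D = mu * (kT/q)
Step 2: D = 1153 * 0.03231
Step 3: D = 37.25 cm^2/s

37.25


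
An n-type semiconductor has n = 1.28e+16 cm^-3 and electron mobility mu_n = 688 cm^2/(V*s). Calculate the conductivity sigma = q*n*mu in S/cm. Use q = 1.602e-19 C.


Step 1: sigma = q * n * mu
Step 2: sigma = 1.602e-19 * 1.28e+16 * 688
Step 3: sigma = 1.411e+00 S/cm

1.411e+00


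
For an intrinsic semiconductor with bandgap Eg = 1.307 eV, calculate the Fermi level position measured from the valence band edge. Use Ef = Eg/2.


Step 1: For an intrinsic semiconductor, the Fermi level sits at midgap.
Step 2: Ef = Eg / 2 = 1.307 / 2 = 0.6535 eV

0.6535


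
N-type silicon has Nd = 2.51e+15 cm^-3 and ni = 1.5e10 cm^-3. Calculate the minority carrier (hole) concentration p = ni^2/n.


Step 1: Since Nd >> ni, n ≈ Nd = 2.51e+15 cm^-3
Step 2: p = ni^2 / n = (1.5e10)^2 / 2.51e+15
Step 3: p = 2.25e20 / 2.51e+15 = 8.96e+04 cm^-3

8.96e+04


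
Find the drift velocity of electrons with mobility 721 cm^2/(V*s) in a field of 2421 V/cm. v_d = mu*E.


Step 1: v_d = mu * E
Step 2: v_d = 721 * 2421 = 1745541
Step 3: v_d = 1.75e+06 cm/s

1.75e+06


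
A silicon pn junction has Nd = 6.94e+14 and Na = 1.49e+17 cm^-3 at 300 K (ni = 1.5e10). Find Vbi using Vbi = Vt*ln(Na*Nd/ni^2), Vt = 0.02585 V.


Step 1: Compute Na*Nd/ni^2 = 1.49e+17 * 6.94e+14 / (1.5e10)^2 = 4.5958e+11
Step 2: ln(4.5958e+11) = 26.8536
Step 3: Vbi = 0.02585 * 26.8536 = 0.694 V

0.694


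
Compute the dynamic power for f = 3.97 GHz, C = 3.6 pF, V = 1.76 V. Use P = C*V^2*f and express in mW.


Step 1: V^2 = 1.76^2 = 3.0976 V^2
Step 2: P = C*V^2*f = 3.6e-12 F * 3.0976 * 3.97e9 Hz
Step 3: P = 4.42708992e-02 W
Step 4: P = 44.271 mW

44.271


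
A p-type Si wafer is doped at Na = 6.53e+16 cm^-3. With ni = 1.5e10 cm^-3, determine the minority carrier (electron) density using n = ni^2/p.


Step 1: Majority hole concentration p ≈ Na = 6.53e+16 cm^-3
Step 2: n = ni^2 / Na = (1.5e10)^2 / 6.53e+16
Step 3: n = 3.45e+03 cm^-3

3.45e+03


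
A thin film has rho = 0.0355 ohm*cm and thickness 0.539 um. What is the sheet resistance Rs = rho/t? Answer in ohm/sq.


Step 1: Convert thickness to cm: t = 0.539 um = 5.3900e-05 cm
Step 2: Rs = rho / t = 0.0355 / 5.3900e-05
Step 3: Rs = 658.6 ohm/sq

658.6


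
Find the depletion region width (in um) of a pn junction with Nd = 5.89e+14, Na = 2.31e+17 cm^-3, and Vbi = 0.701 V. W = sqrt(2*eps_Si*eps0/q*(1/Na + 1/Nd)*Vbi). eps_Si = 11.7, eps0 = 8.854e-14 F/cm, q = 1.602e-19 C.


Step 1: 1/Na + 1/Nd = 1/2.31e+17 + 1/5.89e+14 = 1.70212e-15
Step 2: 2*eps*eps0/q = 2*11.7*8.854e-14/1.602e-19 = 1.293281e+07
Step 3: W^2 = 1.293281e+07 * 1.70212e-15 * 0.701 = 1.54312e-08
Step 4: W = sqrt(1.54312e-08) = 1.242e-04 cm = 1.242 um

1.242


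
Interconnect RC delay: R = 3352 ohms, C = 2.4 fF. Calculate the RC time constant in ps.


Step 1: tau = R * C
Step 2: tau = 3352 * 2.4 fF = 3352 * 2.4e-15 F
Step 3: tau = 8.0448e-12 s = 8.0448 ps

8.0448


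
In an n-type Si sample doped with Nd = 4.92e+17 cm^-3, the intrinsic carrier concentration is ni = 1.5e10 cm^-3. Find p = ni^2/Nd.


Step 1: Since Nd >> ni, n ≈ Nd = 4.92e+17 cm^-3
Step 2: p = ni^2 / n = (1.5e10)^2 / 4.92e+17
Step 3: p = 2.25e20 / 4.92e+17 = 4.57e+02 cm^-3

4.57e+02


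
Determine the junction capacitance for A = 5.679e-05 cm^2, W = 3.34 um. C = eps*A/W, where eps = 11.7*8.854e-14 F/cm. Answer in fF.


Step 1: eps_Si = 11.7 * 8.854e-14 = 1.035918e-12 F/cm
Step 2: W in cm = 3.34 * 1e-4 = 3.34e-04 cm
Step 3: C = 1.035918e-12 * 5.679e-05 / 3.34e-04 = 1.761371e-13 F
Step 4: C = 176.14 fF

176.14


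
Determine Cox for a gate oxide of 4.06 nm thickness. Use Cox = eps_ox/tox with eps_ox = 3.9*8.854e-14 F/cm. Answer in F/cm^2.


Step 1: eps_ox = 3.9 * 8.854e-14 = 3.45306e-13 F/cm
Step 2: tox in cm = 4.06 nm * 1e-7 = 4.0600e-07 cm
Step 3: Cox = 3.45306e-13 / 4.0600e-07 = 8.51e-07 F/cm^2

8.51e-07


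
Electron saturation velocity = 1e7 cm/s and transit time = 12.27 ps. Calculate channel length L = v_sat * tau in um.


Step 1: tau in seconds = 12.27 ps * 1e-12 = 1.2270e-11 s
Step 2: L = v_sat * tau = 1e7 * 1.2270e-11 = 1.2270e-04 cm
Step 3: L in um = 1.2270e-04 * 1e4 = 1.227 um

1.227


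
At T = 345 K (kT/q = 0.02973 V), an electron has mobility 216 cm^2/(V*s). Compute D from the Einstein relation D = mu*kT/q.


Step 1: D = mu * (kT/q)
Step 2: D = 216 * 0.02973
Step 3: D = 6.42 cm^2/s

6.42


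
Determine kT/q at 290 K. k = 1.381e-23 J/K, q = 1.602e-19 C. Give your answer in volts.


Step 1: kT = 1.381e-23 * 290 = 4.0049e-21 J
Step 2: Vt = kT/q = 4.0049e-21 / 1.602e-19
Step 3: Vt = 0.025 V

0.025


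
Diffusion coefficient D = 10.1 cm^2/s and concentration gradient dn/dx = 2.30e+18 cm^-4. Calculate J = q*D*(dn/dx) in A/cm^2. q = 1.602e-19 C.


Step 1: J = q * D * (dn/dx)
Step 2: J = 1.602e-19 * 10.1 * 2.30e+18
Step 3: J = 3.72e+00 A/cm^2

3.72e+00


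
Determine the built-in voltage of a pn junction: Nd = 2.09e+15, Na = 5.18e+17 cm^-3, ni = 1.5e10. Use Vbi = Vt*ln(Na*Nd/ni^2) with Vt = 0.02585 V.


Step 1: Compute Na*Nd/ni^2 = 5.18e+17 * 2.09e+15 / (1.5e10)^2 = 4.8116e+12
Step 2: ln(4.8116e+12) = 29.2021
Step 3: Vbi = 0.02585 * 29.2021 = 0.755 V

0.755


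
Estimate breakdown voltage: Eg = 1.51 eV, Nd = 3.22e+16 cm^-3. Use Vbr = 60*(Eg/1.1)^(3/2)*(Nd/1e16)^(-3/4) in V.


Step 1: Eg/1.1 = 1.51/1.1 = 1.372727
Step 2: (Eg/1.1)^1.5 = 1.372727^1.5 = 1.608334
Step 3: (Nd/1e16)^(-0.75) = (3.22)^(-0.75) = 0.416014
Step 4: Vbr = 60 * 1.608334 * 0.416014 = 40.1 V

40.1


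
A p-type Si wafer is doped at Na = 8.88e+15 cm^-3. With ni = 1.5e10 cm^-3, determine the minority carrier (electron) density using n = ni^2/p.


Step 1: Majority hole concentration p ≈ Na = 8.88e+15 cm^-3
Step 2: n = ni^2 / Na = (1.5e10)^2 / 8.88e+15
Step 3: n = 2.53e+04 cm^-3

2.53e+04


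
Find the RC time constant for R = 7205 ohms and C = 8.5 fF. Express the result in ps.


Step 1: tau = R * C
Step 2: tau = 7205 * 8.5 fF = 7205 * 8.5e-15 F
Step 3: tau = 6.12425e-11 s = 61.2425 ps

61.2425


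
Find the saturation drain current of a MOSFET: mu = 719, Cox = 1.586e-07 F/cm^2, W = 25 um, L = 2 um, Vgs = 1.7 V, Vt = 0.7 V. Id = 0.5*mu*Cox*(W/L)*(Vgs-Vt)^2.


Step 1: Overdrive voltage Vov = Vgs - Vt = 1.7 - 0.7 = 1.0 V
Step 2: W/L = 25/2 = 12.5
Step 3: Id = 0.5 * 719 * 1.586e-07 * 12.5 * 1.0^2
Step 4: Id = 7.13e-04 A

7.13e-04


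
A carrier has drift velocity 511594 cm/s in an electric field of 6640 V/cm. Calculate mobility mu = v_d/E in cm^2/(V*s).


Step 1: mu = v_d / E
Step 2: mu = 511594 / 6640
Step 3: mu = 77.05 cm^2/(V*s)

77.05


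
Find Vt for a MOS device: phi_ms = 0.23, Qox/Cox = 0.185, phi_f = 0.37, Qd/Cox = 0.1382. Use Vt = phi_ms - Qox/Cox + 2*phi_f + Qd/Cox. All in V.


Step 1: Vt = phi_ms - Qox/Cox + 2*phi_f + Qd/Cox
Step 2: Vt = 0.23 - 0.185 + 2*0.37 + 0.1382
Step 3: Vt = 0.23 - 0.185 + 0.74 + 0.1382
Step 4: Vt = 0.9232 V

0.9232


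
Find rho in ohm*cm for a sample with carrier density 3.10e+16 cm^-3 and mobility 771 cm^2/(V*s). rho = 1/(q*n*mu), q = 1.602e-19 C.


Step 1: sigma = q * n * mu = 1.602e-19 * 3.10e+16 * 771 = 3.82894e+00 S/cm
Step 2: rho = 1 / sigma = 1 / 3.82894e+00 = 0.2612 ohm*cm

0.2612


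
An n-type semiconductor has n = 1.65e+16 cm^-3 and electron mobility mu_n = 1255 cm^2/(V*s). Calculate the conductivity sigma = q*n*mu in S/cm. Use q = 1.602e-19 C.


Step 1: sigma = q * n * mu
Step 2: sigma = 1.602e-19 * 1.65e+16 * 1255
Step 3: sigma = 3.317e+00 S/cm

3.317e+00


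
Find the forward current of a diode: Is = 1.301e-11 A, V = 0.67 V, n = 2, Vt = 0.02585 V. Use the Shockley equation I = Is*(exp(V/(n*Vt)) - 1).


Step 1: V/(n*Vt) = 0.67/(2*0.02585) = 12.9594
Step 2: exp(12.9594) = 4.2481e+05
Step 3: I = 1.301e-11 * (4.2481e+05 - 1) = 5.53e-06 A

5.53e-06


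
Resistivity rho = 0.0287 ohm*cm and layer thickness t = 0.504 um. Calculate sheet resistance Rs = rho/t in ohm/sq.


Step 1: Convert thickness to cm: t = 0.504 um = 5.0400e-05 cm
Step 2: Rs = rho / t = 0.0287 / 5.0400e-05
Step 3: Rs = 569.4 ohm/sq

569.4


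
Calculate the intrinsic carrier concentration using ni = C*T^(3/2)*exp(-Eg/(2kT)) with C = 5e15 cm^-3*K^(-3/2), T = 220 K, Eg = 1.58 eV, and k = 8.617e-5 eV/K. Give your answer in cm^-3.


Step 1: Compute kT = 8.617e-5 * 220 = 0.0189574 eV
Step 2: Exponent = -Eg/(2kT) = -1.58/(2*0.0189574) = -41.67238
Step 3: T^(3/2) = 220^1.5 = 3263.13
Step 4: ni = 5e15 * 3263.13 * exp(-41.67238) = 1.30e+01 cm^-3

1.30e+01


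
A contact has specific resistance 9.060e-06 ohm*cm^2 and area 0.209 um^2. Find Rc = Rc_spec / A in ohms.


Step 1: Convert area to cm^2: 0.209 um^2 = 2.0900e-09 cm^2
Step 2: Rc = Rc_spec / A = 9.060e-06 / 2.0900e-09
Step 3: Rc = 4.33e+03 ohms

4.33e+03


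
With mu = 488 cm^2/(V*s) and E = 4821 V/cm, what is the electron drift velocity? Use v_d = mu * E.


Step 1: v_d = mu * E
Step 2: v_d = 488 * 4821 = 2352648
Step 3: v_d = 2.35e+06 cm/s

2.35e+06


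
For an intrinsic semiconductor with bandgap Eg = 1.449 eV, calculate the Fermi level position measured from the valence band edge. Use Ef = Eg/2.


Step 1: For an intrinsic semiconductor, the Fermi level sits at midgap.
Step 2: Ef = Eg / 2 = 1.449 / 2 = 0.7245 eV

0.7245


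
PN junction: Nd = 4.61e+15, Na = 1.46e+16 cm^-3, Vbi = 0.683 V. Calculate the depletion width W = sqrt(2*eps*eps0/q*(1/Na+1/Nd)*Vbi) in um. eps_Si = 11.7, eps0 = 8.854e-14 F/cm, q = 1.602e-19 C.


Step 1: 1/Na + 1/Nd = 1/1.46e+16 + 1/4.61e+15 = 2.85413e-16
Step 2: 2*eps*eps0/q = 2*11.7*8.854e-14/1.602e-19 = 1.293281e+07
Step 3: W^2 = 1.293281e+07 * 2.85413e-16 * 0.683 = 2.52108e-09
Step 4: W = sqrt(2.52108e-09) = 5.021e-05 cm = 0.5021 um

0.5021


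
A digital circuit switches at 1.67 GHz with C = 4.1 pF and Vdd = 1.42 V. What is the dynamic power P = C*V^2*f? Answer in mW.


Step 1: V^2 = 1.42^2 = 2.0164 V^2
Step 2: P = C*V^2*f = 4.1e-12 F * 2.0164 * 1.67e9 Hz
Step 3: P = 1.38062908e-02 W
Step 4: P = 13.806 mW

13.806


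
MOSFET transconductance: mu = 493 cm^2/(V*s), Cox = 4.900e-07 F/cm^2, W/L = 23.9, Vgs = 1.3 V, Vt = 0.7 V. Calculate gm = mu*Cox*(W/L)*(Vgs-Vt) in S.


Step 1: Vov = Vgs - Vt = 1.3 - 0.7 = 0.6 V
Step 2: gm = mu * Cox * (W/L) * Vov
Step 3: gm = 493 * 4.900e-07 * 23.9 * 0.6 = 3.46e-03 S

3.46e-03


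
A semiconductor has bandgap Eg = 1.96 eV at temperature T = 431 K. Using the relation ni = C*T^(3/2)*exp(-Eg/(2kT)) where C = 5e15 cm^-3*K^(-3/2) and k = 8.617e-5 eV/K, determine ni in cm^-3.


Step 1: Compute kT = 8.617e-5 * 431 = 0.03713927 eV
Step 2: Exponent = -Eg/(2kT) = -1.96/(2*0.03713927) = -26.38716
Step 3: T^(3/2) = 431^1.5 = 8947.79
Step 4: ni = 5e15 * 8947.79 * exp(-26.38716) = 1.55e+08 cm^-3

1.55e+08


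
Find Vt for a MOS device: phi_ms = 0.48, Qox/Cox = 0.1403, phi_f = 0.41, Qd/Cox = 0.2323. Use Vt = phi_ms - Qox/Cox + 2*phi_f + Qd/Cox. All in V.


Step 1: Vt = phi_ms - Qox/Cox + 2*phi_f + Qd/Cox
Step 2: Vt = 0.48 - 0.1403 + 2*0.41 + 0.2323
Step 3: Vt = 0.48 - 0.1403 + 0.82 + 0.2323
Step 4: Vt = 1.392 V

1.392


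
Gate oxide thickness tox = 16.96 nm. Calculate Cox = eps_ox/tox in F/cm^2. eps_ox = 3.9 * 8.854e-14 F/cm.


Step 1: eps_ox = 3.9 * 8.854e-14 = 3.45306e-13 F/cm
Step 2: tox in cm = 16.96 nm * 1e-7 = 1.6960e-06 cm
Step 3: Cox = 3.45306e-13 / 1.6960e-06 = 2.04e-07 F/cm^2

2.04e-07


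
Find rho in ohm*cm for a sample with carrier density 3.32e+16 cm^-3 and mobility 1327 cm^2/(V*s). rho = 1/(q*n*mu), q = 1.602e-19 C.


Step 1: sigma = q * n * mu = 1.602e-19 * 3.32e+16 * 1327 = 7.05784e+00 S/cm
Step 2: rho = 1 / sigma = 1 / 7.05784e+00 = 0.1417 ohm*cm

0.1417


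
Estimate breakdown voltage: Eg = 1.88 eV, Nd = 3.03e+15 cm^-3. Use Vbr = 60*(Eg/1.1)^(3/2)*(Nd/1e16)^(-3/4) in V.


Step 1: Eg/1.1 = 1.88/1.1 = 1.709091
Step 2: (Eg/1.1)^1.5 = 1.709091^1.5 = 2.234332
Step 3: (Nd/1e16)^(-0.75) = (0.303)^(-0.75) = 2.448601
Step 4: Vbr = 60 * 2.234332 * 2.448601 = 328.3 V

328.3


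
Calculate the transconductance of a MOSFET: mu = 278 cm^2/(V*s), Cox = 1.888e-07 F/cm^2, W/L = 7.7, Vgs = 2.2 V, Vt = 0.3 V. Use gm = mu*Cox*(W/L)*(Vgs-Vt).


Step 1: Vov = Vgs - Vt = 2.2 - 0.3 = 1.9 V
Step 2: gm = mu * Cox * (W/L) * Vov
Step 3: gm = 278 * 1.888e-07 * 7.7 * 1.9 = 7.68e-04 S

7.68e-04


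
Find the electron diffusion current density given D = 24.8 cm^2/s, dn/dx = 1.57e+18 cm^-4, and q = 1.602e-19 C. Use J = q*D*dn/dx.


Step 1: J = q * D * (dn/dx)
Step 2: J = 1.602e-19 * 24.8 * 1.57e+18
Step 3: J = 6.24e+00 A/cm^2

6.24e+00


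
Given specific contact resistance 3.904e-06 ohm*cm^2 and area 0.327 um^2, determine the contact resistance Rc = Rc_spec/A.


Step 1: Convert area to cm^2: 0.327 um^2 = 3.2700e-09 cm^2
Step 2: Rc = Rc_spec / A = 3.904e-06 / 3.2700e-09
Step 3: Rc = 1.19e+03 ohms

1.19e+03


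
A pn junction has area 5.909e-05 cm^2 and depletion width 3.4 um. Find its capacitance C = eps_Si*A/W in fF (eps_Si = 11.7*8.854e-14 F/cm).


Step 1: eps_Si = 11.7 * 8.854e-14 = 1.035918e-12 F/cm
Step 2: W in cm = 3.4 * 1e-4 = 3.40e-04 cm
Step 3: C = 1.035918e-12 * 5.909e-05 / 3.40e-04 = 1.800365e-13 F
Step 4: C = 180.04 fF

180.04


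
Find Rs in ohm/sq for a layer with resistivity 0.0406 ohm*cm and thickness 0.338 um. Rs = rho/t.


Step 1: Convert thickness to cm: t = 0.338 um = 3.3800e-05 cm
Step 2: Rs = rho / t = 0.0406 / 3.3800e-05
Step 3: Rs = 1201.2 ohm/sq

1201.2


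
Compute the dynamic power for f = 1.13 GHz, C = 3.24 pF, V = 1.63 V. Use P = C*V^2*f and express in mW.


Step 1: V^2 = 1.63^2 = 2.6569 V^2
Step 2: P = C*V^2*f = 3.24e-12 F * 2.6569 * 1.13e9 Hz
Step 3: P = 9.72744228e-03 W
Step 4: P = 9.727 mW

9.727


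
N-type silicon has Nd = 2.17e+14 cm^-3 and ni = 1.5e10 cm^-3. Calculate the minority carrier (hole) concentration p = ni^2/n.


Step 1: Since Nd >> ni, n ≈ Nd = 2.17e+14 cm^-3
Step 2: p = ni^2 / n = (1.5e10)^2 / 2.17e+14
Step 3: p = 2.25e20 / 2.17e+14 = 1.04e+06 cm^-3

1.04e+06


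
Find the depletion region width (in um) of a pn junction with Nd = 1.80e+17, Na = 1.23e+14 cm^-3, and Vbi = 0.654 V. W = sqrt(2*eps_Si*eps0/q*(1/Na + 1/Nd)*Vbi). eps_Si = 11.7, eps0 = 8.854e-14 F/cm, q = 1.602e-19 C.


Step 1: 1/Na + 1/Nd = 1/1.23e+14 + 1/1.80e+17 = 8.13564e-15
Step 2: 2*eps*eps0/q = 2*11.7*8.854e-14/1.602e-19 = 1.293281e+07
Step 3: W^2 = 1.293281e+07 * 8.13564e-15 * 0.654 = 6.88117e-08
Step 4: W = sqrt(6.88117e-08) = 2.623e-04 cm = 2.623 um

2.623


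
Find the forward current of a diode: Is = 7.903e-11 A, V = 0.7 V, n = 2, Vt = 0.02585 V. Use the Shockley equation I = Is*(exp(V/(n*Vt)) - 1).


Step 1: V/(n*Vt) = 0.7/(2*0.02585) = 13.5397
Step 2: exp(13.5397) = 7.5896e+05
Step 3: I = 7.903e-11 * (7.5896e+05 - 1) = 6.00e-05 A

6.00e-05


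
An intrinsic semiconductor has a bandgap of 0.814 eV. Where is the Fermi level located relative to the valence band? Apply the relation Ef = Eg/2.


Step 1: For an intrinsic semiconductor, the Fermi level sits at midgap.
Step 2: Ef = Eg / 2 = 0.814 / 2 = 0.407 eV

0.407


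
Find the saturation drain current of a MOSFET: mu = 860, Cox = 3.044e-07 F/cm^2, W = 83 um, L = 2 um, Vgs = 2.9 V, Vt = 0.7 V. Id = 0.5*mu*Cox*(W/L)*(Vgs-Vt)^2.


Step 1: Overdrive voltage Vov = Vgs - Vt = 2.9 - 0.7 = 2.2 V
Step 2: W/L = 83/2 = 41.5
Step 3: Id = 0.5 * 860 * 3.044e-07 * 41.5 * 2.2^2
Step 4: Id = 2.63e-02 A

2.63e-02


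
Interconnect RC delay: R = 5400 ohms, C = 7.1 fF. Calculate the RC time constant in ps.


Step 1: tau = R * C
Step 2: tau = 5400 * 7.1 fF = 5400 * 7.1e-15 F
Step 3: tau = 3.834e-11 s = 38.34 ps

38.34


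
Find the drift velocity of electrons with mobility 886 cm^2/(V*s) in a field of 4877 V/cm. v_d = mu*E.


Step 1: v_d = mu * E
Step 2: v_d = 886 * 4877 = 4321022
Step 3: v_d = 4.32e+06 cm/s

4.32e+06


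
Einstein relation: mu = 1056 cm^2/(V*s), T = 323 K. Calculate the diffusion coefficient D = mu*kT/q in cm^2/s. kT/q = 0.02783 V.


Step 1: D = mu * (kT/q)
Step 2: D = 1056 * 0.02783
Step 3: D = 29.39 cm^2/s

29.39


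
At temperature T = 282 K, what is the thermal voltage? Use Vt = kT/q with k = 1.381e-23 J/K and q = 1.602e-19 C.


Step 1: kT = 1.381e-23 * 282 = 3.89442e-21 J
Step 2: Vt = kT/q = 3.89442e-21 / 1.602e-19
Step 3: Vt = 0.02431 V

0.02431


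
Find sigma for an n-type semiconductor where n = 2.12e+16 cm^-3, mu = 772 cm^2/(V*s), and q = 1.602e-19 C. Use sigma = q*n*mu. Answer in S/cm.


Step 1: sigma = q * n * mu
Step 2: sigma = 1.602e-19 * 2.12e+16 * 772
Step 3: sigma = 2.622e+00 S/cm

2.622e+00


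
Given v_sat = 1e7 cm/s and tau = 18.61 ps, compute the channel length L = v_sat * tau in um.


Step 1: tau in seconds = 18.61 ps * 1e-12 = 1.8610e-11 s
Step 2: L = v_sat * tau = 1e7 * 1.8610e-11 = 1.8610e-04 cm
Step 3: L in um = 1.8610e-04 * 1e4 = 1.861 um

1.861


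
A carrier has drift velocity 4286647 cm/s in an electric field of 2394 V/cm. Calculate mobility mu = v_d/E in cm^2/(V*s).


Step 1: mu = v_d / E
Step 2: mu = 4286647 / 2394
Step 3: mu = 1790.58 cm^2/(V*s)

1790.58
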